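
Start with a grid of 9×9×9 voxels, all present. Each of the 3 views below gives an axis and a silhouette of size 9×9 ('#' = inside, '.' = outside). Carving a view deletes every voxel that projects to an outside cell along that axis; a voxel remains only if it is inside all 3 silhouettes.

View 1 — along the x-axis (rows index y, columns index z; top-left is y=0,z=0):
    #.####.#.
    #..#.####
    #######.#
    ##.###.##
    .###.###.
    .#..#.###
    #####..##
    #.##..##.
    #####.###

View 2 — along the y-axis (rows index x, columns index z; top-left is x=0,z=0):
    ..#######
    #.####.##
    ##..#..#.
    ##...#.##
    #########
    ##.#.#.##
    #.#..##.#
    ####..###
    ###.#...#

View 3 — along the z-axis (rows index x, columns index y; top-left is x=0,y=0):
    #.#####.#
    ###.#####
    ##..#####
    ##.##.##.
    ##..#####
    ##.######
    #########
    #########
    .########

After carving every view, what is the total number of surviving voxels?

voxel count = 300

initial block: 9^3 = 729
[1] x-view keeps 58 columns → grid now 522
[2] y-view keeps 55 columns → grid now 356
[3] z-view keeps 69 columns → grid now 300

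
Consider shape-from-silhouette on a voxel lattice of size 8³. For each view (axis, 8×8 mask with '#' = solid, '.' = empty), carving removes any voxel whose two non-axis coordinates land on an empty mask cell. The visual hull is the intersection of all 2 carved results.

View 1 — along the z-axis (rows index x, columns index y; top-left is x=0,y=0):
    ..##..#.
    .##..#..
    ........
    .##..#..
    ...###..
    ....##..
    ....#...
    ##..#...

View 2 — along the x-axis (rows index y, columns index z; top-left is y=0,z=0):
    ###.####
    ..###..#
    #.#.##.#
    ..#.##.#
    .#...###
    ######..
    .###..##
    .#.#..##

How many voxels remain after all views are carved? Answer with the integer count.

before carving: 512 voxels (8×8×8)
V1 z: intersect with XY mask (18 set) -- 144 left
V2 x: intersect with YZ mask (39 set) -- 87 left

|visual hull| = 87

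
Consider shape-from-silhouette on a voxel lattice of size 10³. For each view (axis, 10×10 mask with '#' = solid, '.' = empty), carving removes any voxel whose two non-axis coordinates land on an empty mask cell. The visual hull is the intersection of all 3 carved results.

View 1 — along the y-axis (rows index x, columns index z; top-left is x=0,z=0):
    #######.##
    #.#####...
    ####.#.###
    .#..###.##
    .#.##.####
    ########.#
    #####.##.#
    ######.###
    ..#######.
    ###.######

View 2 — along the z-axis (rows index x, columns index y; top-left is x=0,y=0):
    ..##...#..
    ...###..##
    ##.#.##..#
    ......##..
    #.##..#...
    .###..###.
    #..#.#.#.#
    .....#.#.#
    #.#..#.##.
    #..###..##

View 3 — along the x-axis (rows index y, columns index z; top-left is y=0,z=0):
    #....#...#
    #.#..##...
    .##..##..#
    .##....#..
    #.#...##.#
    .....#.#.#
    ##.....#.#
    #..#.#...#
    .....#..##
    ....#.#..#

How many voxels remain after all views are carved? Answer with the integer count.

123 voxels

initial block: 10^3 = 1000
[1] y-view keeps 78 columns → grid now 780
[2] z-view keeps 45 columns → grid now 355
[3] x-view keeps 37 columns → grid now 123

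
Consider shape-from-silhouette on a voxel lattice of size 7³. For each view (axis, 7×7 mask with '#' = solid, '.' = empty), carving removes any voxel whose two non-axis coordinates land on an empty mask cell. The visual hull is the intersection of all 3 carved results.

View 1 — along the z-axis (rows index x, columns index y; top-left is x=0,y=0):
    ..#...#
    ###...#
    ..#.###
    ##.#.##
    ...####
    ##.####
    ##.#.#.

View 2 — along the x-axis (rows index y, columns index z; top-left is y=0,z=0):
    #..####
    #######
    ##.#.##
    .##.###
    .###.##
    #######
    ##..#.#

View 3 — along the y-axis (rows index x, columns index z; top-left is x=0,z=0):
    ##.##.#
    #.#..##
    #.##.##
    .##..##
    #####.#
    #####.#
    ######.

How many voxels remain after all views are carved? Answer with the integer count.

start: 7×7×7 = 343 voxels
  1. axis=2 (XY plane), |mask|=29  ⇒  voxels=203
  2. axis=0 (YZ plane), |mask|=38  ⇒  voxels=157
  3. axis=1 (XZ plane), |mask|=36  ⇒  voxels=117

117 voxels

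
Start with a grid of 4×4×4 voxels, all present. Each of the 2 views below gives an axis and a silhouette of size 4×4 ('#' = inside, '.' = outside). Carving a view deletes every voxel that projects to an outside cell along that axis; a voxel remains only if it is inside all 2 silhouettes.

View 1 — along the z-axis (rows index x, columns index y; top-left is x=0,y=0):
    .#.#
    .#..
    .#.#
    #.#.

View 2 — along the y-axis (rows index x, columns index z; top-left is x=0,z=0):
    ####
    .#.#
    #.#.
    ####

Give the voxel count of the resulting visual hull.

|visual hull| = 22

initial block: 4^3 = 64
V1 z: intersect with XY mask (7 set) -- 28 left
V2 y: intersect with XZ mask (12 set) -- 22 left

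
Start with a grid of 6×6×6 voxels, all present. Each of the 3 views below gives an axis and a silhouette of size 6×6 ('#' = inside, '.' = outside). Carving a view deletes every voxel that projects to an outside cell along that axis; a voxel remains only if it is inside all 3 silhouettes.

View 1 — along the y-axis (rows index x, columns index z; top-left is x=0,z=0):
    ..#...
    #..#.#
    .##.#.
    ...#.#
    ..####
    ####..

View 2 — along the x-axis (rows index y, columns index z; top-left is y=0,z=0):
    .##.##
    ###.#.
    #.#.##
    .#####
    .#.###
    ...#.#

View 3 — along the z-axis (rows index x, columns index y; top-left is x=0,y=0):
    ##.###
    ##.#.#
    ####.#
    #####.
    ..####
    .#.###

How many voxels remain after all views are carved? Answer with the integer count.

47 voxels

full grid |V| = 216
[1] y-view keeps 17 columns → grid now 102
[2] x-view keeps 23 columns → grid now 65
[3] z-view keeps 27 columns → grid now 47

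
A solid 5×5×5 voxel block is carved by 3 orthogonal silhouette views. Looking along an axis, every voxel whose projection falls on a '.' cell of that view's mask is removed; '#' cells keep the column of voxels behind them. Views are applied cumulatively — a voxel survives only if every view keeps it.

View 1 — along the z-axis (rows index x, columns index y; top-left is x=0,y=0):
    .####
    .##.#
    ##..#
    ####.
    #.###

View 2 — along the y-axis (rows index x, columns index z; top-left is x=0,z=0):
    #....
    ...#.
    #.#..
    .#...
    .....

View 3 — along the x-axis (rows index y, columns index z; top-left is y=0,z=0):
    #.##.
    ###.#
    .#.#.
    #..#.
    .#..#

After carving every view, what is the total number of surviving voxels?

before carving: 125 voxels (5×5×5)
step 1: project along z, AND mask (18/25) → |grid| = 90
step 2: project along y, AND mask (5/25) → |grid| = 17
step 3: project along x, AND mask (13/25) → |grid| = 9

voxel count = 9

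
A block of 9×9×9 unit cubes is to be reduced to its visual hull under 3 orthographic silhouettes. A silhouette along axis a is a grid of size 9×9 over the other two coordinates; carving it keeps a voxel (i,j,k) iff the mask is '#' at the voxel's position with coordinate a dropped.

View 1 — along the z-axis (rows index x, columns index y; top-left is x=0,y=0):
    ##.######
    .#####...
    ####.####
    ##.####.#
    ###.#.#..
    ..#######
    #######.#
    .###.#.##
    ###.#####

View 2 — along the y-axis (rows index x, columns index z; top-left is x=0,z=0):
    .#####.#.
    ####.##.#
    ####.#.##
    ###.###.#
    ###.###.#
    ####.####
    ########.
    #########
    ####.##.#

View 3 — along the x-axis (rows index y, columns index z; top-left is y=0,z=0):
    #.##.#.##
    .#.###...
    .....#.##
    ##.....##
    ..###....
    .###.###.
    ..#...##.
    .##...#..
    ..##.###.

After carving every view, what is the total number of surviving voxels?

start: 9×9×9 = 729 voxels
after view 1 [z-axis, 62 of 81 cells solid] → remaining = 558
after view 2 [y-axis, 66 of 81 cells solid] → remaining = 453
after view 3 [x-axis, 37 of 81 cells solid] → remaining = 212

voxel count = 212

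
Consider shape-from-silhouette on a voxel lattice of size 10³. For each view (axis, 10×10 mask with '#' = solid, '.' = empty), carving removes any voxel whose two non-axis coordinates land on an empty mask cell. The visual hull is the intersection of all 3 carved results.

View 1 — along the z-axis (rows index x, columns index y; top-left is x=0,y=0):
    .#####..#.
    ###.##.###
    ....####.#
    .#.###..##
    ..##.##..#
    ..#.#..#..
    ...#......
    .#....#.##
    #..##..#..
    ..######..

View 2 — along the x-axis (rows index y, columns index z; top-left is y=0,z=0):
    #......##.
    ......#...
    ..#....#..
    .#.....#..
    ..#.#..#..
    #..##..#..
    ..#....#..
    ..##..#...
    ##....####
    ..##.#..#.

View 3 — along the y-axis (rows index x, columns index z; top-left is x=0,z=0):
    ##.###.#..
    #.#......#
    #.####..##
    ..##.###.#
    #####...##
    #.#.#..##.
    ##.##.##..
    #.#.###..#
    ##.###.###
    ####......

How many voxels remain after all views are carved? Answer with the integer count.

before carving: 1000 voxels (10×10×10)
  1. axis=2 (XY plane), |mask|=48  ⇒  voxels=480
  2. axis=0 (YZ plane), |mask|=30  ⇒  voxels=144
  3. axis=1 (XZ plane), |mask|=58  ⇒  voxels=84

remaining voxels: 84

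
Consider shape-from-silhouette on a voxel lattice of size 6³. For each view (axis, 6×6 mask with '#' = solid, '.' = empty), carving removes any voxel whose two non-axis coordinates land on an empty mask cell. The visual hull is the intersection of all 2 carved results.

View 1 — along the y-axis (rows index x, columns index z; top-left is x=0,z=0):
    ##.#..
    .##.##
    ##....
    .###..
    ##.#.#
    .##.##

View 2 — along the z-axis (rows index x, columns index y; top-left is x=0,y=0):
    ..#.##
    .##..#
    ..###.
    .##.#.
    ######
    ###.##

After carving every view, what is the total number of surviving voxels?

start: 6×6×6 = 216 voxels
step 1: project along y, AND mask (20/36) → |grid| = 120
step 2: project along z, AND mask (23/36) → |grid| = 80

80 voxels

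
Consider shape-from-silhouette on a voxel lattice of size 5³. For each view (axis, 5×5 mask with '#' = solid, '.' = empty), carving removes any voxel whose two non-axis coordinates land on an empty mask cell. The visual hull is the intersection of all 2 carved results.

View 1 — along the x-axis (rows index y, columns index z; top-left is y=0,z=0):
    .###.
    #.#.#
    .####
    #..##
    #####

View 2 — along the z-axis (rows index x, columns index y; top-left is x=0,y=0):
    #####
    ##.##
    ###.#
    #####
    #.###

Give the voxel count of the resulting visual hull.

before carving: 125 voxels (5×5×5)
carve view 1 (along x, YZ-mask fill 18/25): 90 voxels remain
carve view 2 (along z, XY-mask fill 22/25): 80 voxels remain

remaining voxels: 80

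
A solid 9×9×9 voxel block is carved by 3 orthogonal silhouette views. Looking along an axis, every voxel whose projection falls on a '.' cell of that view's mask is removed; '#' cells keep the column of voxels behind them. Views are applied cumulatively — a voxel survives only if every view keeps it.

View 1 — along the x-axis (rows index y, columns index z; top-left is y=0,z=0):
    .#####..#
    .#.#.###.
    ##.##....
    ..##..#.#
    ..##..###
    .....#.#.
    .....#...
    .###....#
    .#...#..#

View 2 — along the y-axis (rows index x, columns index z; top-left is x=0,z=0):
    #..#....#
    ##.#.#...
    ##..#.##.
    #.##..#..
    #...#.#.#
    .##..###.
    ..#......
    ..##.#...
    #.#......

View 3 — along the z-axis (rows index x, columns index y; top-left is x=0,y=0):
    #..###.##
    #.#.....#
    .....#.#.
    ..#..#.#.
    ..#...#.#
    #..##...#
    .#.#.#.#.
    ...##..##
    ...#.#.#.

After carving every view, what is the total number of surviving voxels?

before carving: 729 voxels (9×9×9)
[1] x-view keeps 34 columns → grid now 306
[2] y-view keeps 31 columns → grid now 112
[3] z-view keeps 32 columns → grid now 47

voxel count = 47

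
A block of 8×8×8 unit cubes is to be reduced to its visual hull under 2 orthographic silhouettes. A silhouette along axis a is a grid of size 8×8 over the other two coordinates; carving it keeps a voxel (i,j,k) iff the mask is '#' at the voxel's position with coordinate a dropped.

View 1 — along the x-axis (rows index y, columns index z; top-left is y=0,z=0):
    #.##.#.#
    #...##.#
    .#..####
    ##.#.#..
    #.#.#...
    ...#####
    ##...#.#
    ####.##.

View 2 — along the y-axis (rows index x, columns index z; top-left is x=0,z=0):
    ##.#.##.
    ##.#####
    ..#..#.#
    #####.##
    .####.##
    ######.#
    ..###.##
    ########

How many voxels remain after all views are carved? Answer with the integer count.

voxel count = 212

before carving: 512 voxels (8×8×8)
  1. axis=0 (YZ plane), |mask|=36  ⇒  voxels=288
  2. axis=1 (XZ plane), |mask|=48  ⇒  voxels=212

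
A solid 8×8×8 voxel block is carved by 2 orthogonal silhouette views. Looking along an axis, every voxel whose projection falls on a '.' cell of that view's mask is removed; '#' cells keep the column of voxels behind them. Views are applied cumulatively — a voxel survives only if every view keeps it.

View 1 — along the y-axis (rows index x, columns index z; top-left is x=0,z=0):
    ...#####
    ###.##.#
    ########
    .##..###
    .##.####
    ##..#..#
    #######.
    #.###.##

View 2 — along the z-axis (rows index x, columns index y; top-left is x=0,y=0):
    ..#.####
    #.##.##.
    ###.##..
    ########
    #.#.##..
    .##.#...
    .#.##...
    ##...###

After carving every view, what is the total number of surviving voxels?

full grid |V| = 512
[1] y-view keeps 47 columns → grid now 376
[2] z-view keeps 38 columns → grid now 222

|visual hull| = 222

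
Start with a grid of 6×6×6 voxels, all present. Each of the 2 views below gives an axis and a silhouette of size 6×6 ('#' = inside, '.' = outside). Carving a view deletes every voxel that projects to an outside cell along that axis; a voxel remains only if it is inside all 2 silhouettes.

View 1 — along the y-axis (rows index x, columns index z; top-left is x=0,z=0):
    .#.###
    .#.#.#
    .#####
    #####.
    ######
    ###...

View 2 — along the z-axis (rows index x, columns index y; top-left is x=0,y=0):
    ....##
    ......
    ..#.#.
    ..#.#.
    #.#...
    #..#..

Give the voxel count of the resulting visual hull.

voxel count = 46

start: 6×6×6 = 216 voxels
step 1: project along y, AND mask (26/36) → |grid| = 156
step 2: project along z, AND mask (10/36) → |grid| = 46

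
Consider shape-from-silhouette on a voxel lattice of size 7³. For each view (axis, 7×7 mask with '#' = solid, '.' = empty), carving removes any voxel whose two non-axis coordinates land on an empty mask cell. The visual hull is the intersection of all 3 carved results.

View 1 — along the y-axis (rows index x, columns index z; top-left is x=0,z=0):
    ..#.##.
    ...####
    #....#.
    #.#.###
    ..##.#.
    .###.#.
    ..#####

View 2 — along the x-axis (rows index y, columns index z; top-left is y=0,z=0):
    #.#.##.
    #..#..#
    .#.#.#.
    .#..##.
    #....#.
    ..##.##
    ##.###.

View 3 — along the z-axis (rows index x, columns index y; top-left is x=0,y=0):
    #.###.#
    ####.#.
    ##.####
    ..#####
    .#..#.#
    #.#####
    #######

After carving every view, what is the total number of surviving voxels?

remaining voxels: 75

start: 7×7×7 = 343 voxels
[1] y-view keeps 26 columns → grid now 182
[2] x-view keeps 24 columns → grid now 97
[3] z-view keeps 37 columns → grid now 75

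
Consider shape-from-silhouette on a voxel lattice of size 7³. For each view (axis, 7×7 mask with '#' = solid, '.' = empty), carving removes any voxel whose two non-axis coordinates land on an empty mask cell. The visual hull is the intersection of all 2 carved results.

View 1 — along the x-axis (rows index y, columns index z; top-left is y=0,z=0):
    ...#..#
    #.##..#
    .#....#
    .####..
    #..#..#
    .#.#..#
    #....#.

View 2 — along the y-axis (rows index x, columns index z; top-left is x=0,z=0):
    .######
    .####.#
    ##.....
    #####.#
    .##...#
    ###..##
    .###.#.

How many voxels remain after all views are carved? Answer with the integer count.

start: 7×7×7 = 343 voxels
V1 x: intersect with YZ mask (20 set) -- 140 left
V2 y: intersect with XZ mask (31 set) -- 93 left

voxel count = 93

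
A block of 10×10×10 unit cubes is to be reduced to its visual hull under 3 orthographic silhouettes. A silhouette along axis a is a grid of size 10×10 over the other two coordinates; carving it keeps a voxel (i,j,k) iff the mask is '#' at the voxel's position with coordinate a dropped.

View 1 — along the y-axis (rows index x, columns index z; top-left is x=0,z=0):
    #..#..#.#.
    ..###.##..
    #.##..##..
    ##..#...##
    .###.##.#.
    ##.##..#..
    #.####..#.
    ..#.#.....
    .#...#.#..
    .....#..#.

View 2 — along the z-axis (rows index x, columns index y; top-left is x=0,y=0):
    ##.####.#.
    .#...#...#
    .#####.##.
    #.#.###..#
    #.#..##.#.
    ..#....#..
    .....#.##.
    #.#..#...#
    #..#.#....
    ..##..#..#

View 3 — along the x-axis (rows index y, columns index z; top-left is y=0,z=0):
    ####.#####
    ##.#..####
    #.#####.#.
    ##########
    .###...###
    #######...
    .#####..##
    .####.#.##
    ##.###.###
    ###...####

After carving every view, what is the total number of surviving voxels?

initial block: 10^3 = 1000
  1. axis=1 (XZ plane), |mask|=43  ⇒  voxels=430
  2. axis=2 (XY plane), |mask|=44  ⇒  voxels=191
  3. axis=0 (YZ plane), |mask|=75  ⇒  voxels=145

remaining voxels: 145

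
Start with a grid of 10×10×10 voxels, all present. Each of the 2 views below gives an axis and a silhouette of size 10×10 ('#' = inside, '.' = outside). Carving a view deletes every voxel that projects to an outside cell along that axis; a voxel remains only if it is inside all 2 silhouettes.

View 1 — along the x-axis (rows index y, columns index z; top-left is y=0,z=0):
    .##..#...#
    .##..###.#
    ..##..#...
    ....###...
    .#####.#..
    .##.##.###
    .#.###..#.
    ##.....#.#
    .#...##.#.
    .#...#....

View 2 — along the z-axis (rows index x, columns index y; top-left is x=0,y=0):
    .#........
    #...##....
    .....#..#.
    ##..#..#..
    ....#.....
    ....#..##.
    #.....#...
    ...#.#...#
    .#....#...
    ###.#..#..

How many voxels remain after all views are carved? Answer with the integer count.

|visual hull| = 129

initial block: 10^3 = 1000
after view 1 [x-axis, 44 of 100 cells solid] → remaining = 440
after view 2 [z-axis, 26 of 100 cells solid] → remaining = 129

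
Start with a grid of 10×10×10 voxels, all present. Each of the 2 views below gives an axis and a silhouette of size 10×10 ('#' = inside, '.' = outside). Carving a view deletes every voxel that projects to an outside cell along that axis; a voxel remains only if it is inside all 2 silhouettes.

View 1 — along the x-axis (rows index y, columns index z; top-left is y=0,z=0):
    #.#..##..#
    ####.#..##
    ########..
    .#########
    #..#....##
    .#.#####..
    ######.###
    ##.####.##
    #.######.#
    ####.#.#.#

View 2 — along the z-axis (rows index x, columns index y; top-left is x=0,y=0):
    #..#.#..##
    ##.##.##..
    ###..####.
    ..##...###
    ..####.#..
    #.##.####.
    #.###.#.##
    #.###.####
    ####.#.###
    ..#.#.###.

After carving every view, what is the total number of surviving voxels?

start: 10×10×10 = 1000 voxels
carve view 1 (along x, YZ-mask fill 71/100): 710 voxels remain
carve view 2 (along z, XY-mask fill 63/100): 459 voxels remain

459 voxels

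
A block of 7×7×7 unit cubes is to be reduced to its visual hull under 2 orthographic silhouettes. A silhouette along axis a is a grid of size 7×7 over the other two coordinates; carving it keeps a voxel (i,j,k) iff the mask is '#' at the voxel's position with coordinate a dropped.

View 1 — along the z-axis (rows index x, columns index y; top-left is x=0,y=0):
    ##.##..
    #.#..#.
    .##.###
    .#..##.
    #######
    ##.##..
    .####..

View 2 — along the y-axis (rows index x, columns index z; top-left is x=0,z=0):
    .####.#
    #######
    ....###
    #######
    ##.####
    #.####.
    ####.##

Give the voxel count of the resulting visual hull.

initial block: 7^3 = 343
carve view 1 (along z, XY-mask fill 30/49): 210 voxels remain
carve view 2 (along y, XZ-mask fill 39/49): 163 voxels remain

voxel count = 163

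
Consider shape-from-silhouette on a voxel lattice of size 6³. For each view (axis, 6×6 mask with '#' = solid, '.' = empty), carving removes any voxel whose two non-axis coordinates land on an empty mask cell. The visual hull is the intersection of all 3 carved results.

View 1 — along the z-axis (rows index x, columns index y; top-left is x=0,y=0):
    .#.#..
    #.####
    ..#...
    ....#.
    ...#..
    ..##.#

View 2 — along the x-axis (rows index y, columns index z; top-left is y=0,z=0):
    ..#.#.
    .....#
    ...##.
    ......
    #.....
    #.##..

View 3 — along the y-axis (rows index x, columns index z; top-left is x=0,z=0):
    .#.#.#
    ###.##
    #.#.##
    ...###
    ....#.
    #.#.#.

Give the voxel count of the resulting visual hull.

voxel count = 11

start: 6×6×6 = 216 voxels
step 1: project along z, AND mask (13/36) → |grid| = 78
step 2: project along x, AND mask (9/36) → |grid| = 17
step 3: project along y, AND mask (19/36) → |grid| = 11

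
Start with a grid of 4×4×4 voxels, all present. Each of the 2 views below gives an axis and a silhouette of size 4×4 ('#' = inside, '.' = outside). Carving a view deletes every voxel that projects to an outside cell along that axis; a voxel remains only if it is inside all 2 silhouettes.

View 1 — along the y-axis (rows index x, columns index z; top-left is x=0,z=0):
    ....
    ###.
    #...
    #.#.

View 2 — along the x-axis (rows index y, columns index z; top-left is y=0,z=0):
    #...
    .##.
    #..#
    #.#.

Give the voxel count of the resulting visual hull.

|visual hull| = 14

before carving: 64 voxels (4×4×4)
step 1: project along y, AND mask (6/16) → |grid| = 24
step 2: project along x, AND mask (7/16) → |grid| = 14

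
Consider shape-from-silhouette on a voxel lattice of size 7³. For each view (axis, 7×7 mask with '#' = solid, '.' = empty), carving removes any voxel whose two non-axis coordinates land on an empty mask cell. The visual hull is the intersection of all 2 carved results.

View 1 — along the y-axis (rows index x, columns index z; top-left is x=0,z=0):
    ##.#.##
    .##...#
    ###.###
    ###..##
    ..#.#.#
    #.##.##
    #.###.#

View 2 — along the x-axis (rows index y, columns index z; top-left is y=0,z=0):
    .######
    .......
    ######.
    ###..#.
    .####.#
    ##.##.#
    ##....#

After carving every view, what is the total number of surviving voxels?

voxel count = 132

before carving: 343 voxels (7×7×7)
after view 1 [y-axis, 32 of 49 cells solid] → remaining = 224
after view 2 [x-axis, 29 of 49 cells solid] → remaining = 132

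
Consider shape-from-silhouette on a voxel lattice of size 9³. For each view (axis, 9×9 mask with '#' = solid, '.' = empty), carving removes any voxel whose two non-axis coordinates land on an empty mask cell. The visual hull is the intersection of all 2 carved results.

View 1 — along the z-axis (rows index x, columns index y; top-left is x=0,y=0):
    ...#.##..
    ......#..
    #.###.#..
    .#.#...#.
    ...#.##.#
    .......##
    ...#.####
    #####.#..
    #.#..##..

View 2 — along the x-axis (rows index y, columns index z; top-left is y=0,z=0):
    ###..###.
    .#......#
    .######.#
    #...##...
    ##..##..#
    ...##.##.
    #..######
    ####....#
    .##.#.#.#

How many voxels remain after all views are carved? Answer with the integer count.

remaining voxels: 166

start: 9×9×9 = 729 voxels
after view 1 [z-axis, 33 of 81 cells solid] → remaining = 297
after view 2 [x-axis, 44 of 81 cells solid] → remaining = 166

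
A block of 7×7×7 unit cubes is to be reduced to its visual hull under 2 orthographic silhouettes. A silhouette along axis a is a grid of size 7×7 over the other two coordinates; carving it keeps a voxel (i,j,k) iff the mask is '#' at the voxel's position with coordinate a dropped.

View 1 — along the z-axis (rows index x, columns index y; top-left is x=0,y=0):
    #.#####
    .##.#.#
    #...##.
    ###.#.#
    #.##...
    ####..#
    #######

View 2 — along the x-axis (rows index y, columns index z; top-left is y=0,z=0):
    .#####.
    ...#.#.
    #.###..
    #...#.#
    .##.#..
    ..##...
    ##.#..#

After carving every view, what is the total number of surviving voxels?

voxel count = 115

initial block: 7^3 = 343
step 1: project along z, AND mask (33/49) → |grid| = 231
step 2: project along x, AND mask (23/49) → |grid| = 115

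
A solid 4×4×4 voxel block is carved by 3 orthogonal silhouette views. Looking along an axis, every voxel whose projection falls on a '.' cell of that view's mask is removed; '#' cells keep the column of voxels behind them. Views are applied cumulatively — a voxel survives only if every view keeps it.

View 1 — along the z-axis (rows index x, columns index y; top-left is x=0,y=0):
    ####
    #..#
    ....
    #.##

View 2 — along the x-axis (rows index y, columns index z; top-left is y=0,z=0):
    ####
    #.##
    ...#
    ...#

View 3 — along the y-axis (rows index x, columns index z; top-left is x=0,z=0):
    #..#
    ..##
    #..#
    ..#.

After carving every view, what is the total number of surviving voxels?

initial block: 4^3 = 64
step 1: project along z, AND mask (9/16) → |grid| = 36
step 2: project along x, AND mask (9/16) → |grid| = 20
step 3: project along y, AND mask (7/16) → |grid| = 10

10 voxels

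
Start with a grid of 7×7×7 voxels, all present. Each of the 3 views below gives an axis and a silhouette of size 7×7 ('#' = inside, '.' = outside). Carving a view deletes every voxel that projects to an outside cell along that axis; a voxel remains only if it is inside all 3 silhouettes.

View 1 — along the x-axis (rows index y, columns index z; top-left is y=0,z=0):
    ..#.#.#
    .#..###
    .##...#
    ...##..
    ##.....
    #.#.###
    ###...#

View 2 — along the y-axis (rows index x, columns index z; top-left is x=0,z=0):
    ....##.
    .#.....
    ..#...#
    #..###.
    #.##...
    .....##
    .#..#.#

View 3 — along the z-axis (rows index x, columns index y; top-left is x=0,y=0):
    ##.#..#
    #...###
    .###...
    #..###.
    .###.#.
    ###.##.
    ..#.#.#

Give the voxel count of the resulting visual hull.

remaining voxels: 31

full grid |V| = 343
step 1: project along x, AND mask (23/49) → |grid| = 161
step 2: project along y, AND mask (17/49) → |grid| = 57
step 3: project along z, AND mask (27/49) → |grid| = 31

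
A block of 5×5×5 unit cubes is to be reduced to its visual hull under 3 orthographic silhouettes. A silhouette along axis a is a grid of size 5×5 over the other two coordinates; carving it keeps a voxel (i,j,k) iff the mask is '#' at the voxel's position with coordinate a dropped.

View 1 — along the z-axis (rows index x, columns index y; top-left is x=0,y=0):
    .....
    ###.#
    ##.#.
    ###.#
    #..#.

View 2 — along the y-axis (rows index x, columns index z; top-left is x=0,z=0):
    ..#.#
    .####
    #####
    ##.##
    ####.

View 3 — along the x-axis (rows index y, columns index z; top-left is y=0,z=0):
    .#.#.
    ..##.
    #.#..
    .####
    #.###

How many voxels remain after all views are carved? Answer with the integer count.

remaining voxels: 28

before carving: 125 voxels (5×5×5)
carve view 1 (along z, XY-mask fill 13/25): 65 voxels remain
carve view 2 (along y, XZ-mask fill 19/25): 55 voxels remain
carve view 3 (along x, YZ-mask fill 14/25): 28 voxels remain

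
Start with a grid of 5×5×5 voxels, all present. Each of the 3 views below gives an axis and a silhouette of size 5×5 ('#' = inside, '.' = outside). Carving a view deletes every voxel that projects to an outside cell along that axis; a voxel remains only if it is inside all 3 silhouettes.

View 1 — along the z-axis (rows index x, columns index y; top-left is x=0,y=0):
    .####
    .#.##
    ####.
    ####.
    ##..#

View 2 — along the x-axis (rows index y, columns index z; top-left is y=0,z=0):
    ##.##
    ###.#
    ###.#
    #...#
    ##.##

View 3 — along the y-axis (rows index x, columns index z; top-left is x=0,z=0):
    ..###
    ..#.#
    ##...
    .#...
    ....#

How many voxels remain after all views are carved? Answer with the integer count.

before carving: 125 voxels (5×5×5)
[1] z-view keeps 18 columns → grid now 90
[2] x-view keeps 18 columns → grid now 64
[3] y-view keeps 9 columns → grid now 24

24 voxels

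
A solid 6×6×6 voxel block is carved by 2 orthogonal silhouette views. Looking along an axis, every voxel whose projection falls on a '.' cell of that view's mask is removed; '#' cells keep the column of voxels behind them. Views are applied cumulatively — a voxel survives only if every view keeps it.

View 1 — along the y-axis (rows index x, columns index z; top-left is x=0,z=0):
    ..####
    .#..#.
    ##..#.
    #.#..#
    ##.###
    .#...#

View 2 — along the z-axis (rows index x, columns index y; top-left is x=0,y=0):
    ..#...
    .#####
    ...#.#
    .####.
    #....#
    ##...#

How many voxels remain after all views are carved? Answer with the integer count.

before carving: 216 voxels (6×6×6)
  1. axis=1 (XZ plane), |mask|=19  ⇒  voxels=114
  2. axis=2 (XY plane), |mask|=17  ⇒  voxels=48

voxel count = 48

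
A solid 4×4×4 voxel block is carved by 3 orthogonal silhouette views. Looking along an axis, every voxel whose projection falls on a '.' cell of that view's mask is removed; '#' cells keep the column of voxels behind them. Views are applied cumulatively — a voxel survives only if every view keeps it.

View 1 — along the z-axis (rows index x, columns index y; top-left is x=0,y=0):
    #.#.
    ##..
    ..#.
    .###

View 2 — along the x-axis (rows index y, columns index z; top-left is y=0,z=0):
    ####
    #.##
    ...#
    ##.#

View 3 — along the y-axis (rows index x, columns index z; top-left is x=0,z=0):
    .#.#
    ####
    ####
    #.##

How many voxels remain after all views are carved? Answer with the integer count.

before carving: 64 voxels (4×4×4)
V1 z: intersect with XY mask (8 set) -- 32 left
V2 x: intersect with YZ mask (11 set) -- 20 left
V3 y: intersect with XZ mask (13 set) -- 17 left

|visual hull| = 17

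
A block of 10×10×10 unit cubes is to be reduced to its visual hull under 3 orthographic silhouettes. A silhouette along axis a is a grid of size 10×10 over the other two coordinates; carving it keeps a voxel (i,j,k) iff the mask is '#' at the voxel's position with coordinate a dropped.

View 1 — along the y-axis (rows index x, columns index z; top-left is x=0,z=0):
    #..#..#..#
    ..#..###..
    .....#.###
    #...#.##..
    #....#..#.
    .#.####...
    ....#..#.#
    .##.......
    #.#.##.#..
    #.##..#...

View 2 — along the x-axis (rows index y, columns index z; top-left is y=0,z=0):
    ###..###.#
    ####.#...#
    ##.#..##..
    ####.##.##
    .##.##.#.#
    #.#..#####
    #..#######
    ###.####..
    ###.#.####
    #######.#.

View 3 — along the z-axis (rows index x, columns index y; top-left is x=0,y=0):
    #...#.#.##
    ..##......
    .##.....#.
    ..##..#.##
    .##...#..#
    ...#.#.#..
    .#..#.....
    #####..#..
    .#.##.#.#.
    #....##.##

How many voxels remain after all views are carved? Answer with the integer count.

voxel count = 109

start: 10×10×10 = 1000 voxels
V1 y: intersect with XZ mask (38 set) -- 380 left
V2 x: intersect with YZ mask (70 set) -- 274 left
V3 z: intersect with XY mask (40 set) -- 109 left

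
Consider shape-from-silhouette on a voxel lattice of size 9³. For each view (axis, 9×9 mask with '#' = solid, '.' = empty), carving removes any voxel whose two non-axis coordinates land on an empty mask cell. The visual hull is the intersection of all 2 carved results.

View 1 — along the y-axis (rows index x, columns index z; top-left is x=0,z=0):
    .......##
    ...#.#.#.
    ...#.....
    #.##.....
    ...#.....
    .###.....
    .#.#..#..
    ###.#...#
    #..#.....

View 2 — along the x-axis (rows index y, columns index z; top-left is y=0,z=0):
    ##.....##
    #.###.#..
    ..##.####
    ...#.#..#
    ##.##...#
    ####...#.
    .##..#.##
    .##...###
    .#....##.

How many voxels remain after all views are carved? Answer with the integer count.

initial block: 9^3 = 729
[1] y-view keeps 23 columns → grid now 207
[2] x-view keeps 41 columns → grid now 113

|visual hull| = 113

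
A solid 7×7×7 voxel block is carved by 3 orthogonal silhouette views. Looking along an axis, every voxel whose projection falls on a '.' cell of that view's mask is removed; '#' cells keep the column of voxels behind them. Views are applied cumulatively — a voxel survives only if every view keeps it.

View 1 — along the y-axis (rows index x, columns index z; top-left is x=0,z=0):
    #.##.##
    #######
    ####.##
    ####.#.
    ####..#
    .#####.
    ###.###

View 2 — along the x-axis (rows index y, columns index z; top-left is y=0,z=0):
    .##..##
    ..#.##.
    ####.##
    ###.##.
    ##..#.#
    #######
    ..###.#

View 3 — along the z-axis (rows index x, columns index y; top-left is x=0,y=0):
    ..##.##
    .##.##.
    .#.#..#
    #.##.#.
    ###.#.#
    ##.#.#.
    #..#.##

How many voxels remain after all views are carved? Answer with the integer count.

full grid |V| = 343
carve view 1 (along y, XZ-mask fill 39/49): 273 voxels remain
carve view 2 (along x, YZ-mask fill 33/49): 184 voxels remain
carve view 3 (along z, XY-mask fill 28/49): 110 voxels remain

voxel count = 110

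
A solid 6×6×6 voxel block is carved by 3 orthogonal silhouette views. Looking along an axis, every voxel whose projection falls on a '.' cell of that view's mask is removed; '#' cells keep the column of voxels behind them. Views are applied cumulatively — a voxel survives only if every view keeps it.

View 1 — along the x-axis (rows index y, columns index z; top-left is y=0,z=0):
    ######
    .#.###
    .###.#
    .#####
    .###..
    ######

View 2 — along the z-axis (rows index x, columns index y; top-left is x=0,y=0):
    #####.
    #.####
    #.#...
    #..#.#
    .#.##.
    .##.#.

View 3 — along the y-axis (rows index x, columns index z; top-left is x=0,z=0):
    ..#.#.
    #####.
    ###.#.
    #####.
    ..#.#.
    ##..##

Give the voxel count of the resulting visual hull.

remaining voxels: 57

start: 6×6×6 = 216 voxels
  1. axis=0 (YZ plane), |mask|=28  ⇒  voxels=168
  2. axis=2 (XY plane), |mask|=21  ⇒  voxels=96
  3. axis=1 (XZ plane), |mask|=22  ⇒  voxels=57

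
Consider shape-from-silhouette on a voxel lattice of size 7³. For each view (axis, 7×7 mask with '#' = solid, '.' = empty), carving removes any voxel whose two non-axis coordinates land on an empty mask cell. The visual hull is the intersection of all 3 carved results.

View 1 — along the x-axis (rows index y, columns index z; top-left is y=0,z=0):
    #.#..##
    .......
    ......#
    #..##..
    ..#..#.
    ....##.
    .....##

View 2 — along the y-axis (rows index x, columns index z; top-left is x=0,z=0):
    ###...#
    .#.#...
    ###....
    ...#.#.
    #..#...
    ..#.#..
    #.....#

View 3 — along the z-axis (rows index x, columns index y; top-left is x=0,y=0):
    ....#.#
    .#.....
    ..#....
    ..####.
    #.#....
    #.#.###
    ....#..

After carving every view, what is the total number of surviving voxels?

before carving: 343 voxels (7×7×7)
after view 1 [x-axis, 14 of 49 cells solid] → remaining = 98
after view 2 [y-axis, 17 of 49 cells solid] → remaining = 29
after view 3 [z-axis, 16 of 49 cells solid] → remaining = 9

|visual hull| = 9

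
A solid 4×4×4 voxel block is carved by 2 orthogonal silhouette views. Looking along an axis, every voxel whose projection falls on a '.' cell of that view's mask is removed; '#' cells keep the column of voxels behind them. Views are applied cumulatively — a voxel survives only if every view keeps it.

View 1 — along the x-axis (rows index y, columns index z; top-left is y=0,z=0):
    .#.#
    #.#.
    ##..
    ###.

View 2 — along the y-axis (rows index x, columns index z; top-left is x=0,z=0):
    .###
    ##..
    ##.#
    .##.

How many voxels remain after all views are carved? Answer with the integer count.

full grid |V| = 64
  1. axis=0 (YZ plane), |mask|=9  ⇒  voxels=36
  2. axis=1 (XZ plane), |mask|=10  ⇒  voxels=24

|visual hull| = 24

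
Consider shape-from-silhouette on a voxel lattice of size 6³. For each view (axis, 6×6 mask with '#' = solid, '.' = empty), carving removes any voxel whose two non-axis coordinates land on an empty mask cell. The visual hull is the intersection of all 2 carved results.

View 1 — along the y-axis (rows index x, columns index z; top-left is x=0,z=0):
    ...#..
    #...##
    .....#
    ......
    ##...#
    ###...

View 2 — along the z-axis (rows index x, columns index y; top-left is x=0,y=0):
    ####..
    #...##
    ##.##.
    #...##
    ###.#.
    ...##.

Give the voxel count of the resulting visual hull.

voxel count = 35

initial block: 6^3 = 216
step 1: project along y, AND mask (11/36) → |grid| = 66
step 2: project along z, AND mask (20/36) → |grid| = 35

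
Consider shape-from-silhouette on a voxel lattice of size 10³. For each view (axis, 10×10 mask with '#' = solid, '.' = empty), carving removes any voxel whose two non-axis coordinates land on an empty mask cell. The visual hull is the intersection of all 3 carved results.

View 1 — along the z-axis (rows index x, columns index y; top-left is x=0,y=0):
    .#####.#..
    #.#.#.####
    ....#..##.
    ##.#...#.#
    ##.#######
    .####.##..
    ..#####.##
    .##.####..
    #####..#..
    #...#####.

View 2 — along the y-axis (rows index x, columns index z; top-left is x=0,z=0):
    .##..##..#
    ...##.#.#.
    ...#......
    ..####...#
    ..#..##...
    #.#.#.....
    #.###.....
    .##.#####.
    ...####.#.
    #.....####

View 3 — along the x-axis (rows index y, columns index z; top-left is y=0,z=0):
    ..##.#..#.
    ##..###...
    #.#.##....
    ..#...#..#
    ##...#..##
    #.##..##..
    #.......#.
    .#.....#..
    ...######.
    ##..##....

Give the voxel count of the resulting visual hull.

voxel count = 107

start: 10×10×10 = 1000 voxels
after view 1 [z-axis, 61 of 100 cells solid] → remaining = 610
after view 2 [y-axis, 42 of 100 cells solid] → remaining = 261
after view 3 [x-axis, 40 of 100 cells solid] → remaining = 107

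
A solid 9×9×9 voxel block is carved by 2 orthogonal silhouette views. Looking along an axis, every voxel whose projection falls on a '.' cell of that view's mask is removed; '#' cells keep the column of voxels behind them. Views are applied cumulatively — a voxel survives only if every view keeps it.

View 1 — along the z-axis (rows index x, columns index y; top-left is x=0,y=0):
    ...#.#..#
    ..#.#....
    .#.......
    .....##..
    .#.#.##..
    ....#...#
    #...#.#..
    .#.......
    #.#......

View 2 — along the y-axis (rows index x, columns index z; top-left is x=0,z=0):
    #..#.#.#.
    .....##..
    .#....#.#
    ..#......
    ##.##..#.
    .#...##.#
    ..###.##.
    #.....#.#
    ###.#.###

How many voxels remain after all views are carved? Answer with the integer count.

full grid |V| = 729
  1. axis=2 (XY plane), |mask|=20  ⇒  voxels=180
  2. axis=1 (XZ plane), |mask|=34  ⇒  voxels=81

voxel count = 81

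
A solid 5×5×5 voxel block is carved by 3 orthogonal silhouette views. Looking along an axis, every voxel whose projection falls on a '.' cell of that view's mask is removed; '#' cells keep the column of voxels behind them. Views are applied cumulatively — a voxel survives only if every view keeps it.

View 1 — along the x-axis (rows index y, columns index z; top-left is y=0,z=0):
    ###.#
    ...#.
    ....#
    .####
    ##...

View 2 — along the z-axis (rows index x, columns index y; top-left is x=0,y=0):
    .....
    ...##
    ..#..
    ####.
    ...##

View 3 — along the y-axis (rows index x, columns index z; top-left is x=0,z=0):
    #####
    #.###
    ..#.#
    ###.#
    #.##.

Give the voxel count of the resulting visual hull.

remaining voxels: 16

before carving: 125 voxels (5×5×5)
V1 x: intersect with YZ mask (12 set) -- 60 left
V2 z: intersect with XY mask (9 set) -- 23 left
V3 y: intersect with XZ mask (18 set) -- 16 left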